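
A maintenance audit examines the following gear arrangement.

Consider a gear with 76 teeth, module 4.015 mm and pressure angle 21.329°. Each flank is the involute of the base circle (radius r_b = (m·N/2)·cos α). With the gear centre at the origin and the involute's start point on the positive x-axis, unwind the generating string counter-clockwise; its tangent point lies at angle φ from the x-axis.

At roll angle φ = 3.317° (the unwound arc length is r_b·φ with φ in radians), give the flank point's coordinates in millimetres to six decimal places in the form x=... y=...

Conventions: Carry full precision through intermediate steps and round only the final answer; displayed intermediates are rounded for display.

topology: single-mesh involute geometry — m = 4.015, N = 76
pitch radius r_p = m·N/2 = 4.015·76/2 = 152.570000
base radius r_b = r_p·cos α = 152.570000·cos 21.329° = 142.120061
roll angle φ = 3.317° = 0.05789257 rad
x = r_b·(cos φ + φ·sin φ) = 142.358023
y = r_b·(sin φ − φ·cos φ) = 0.009189

x=142.358023 y=0.009189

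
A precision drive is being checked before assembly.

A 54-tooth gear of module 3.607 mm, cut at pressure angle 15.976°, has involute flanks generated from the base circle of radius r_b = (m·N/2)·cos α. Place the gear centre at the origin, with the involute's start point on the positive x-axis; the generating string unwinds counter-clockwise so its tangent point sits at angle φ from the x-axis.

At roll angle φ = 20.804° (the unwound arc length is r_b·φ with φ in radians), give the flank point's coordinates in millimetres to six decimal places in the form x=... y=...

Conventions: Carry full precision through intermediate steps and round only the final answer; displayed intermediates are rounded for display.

x=99.597554 y=1.474411

class = single-mesh tooth geometry [base-circle involute, m = 3.607, 54T]
pitch radius r_p = m·N/2 = 3.607·54/2 = 97.389000
base radius r_b = r_p·cos α = 97.389000·cos 15.976° = 93.627552
roll angle φ = 20.804° = 0.36309830 rad
x = r_b·(cos φ + φ·sin φ) = 99.597554
y = r_b·(sin φ − φ·cos φ) = 1.474411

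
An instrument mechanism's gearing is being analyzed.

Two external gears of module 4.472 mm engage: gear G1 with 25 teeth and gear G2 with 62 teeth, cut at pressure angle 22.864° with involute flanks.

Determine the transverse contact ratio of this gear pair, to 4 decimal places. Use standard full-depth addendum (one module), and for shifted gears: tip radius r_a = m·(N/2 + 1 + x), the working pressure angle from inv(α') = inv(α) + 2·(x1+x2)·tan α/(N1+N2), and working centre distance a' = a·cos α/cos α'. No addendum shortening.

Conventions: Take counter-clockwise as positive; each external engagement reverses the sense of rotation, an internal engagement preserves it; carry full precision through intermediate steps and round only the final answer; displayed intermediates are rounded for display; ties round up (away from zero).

1.5770

recognized (one external pair, fixed centres): single-mesh tooth geometry, m = 4.472, N1 = 25, N2 = 62
base radii: r_b1 = 51.507921, r_b2 = 127.739645
tip radii: r_a1 = 60.372000, r_a2 = 143.104000
no profile shift: α' = α, a' = a
action lengths: √(r_a1²−r_b1²) = 31.491466, √(r_a2²−r_b2²) = 64.508434
base pitch p_b = π·m·cos α = 12.945353
CR = (31.491466 + 64.508434 − 194.532000·sin 22.86400°)/12.945353 = 1.577049
contact ratio ≈ 1.5770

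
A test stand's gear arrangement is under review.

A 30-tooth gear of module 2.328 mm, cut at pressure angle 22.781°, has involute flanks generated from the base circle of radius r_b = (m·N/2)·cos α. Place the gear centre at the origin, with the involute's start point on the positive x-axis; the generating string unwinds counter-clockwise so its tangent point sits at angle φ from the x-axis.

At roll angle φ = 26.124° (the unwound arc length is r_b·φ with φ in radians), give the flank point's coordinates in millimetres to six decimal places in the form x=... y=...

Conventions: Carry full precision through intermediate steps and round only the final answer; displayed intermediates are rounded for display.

class = single-mesh tooth geometry [base-circle involute, m = 2.328, 30T]
pitch radius r_p = m·N/2 = 2.328·30/2 = 34.920000
base radius r_b = r_p·cos α = 34.920000·cos 22.781° = 32.195947
roll angle φ = 26.124° = 0.45594981 rad
x = r_b·(cos φ + φ·sin φ) = 35.370625
y = r_b·(sin φ − φ·cos φ) = 0.996267

x=35.370625 y=0.996267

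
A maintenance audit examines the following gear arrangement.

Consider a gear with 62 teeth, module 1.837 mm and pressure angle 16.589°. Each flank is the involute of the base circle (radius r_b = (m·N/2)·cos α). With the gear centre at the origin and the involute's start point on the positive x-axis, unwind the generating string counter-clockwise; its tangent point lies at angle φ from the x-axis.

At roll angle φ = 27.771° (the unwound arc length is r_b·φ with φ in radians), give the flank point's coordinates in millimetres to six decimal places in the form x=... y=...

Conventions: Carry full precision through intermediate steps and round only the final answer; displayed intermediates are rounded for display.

x=60.615923 y=2.023278

recognized (one wheel, involute flank): single-mesh tooth geometry, m = 1.837, N = 62
pitch radius r_p = m·N/2 = 1.837·62/2 = 56.947000
base radius r_b = r_p·cos α = 56.947000·cos 16.589° = 54.576718
roll angle φ = 27.771° = 0.48469539 rad
x = r_b·(cos φ + φ·sin φ) = 60.615923
y = r_b·(sin φ − φ·cos φ) = 2.023278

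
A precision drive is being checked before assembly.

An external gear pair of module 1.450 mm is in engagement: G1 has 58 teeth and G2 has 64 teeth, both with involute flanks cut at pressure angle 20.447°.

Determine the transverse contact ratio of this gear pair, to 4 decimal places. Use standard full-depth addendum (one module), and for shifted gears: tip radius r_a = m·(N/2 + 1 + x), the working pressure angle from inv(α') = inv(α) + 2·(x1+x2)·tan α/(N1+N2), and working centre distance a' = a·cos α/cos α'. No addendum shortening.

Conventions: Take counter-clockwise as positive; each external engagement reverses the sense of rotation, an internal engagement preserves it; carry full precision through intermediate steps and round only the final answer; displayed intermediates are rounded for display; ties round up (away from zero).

class = single-mesh tooth geometry [involute pair 58T × 64T, m = 1.450]
base radii: r_b1 = 39.400671, r_b2 = 43.476602
tip radii: r_a1 = 43.500000, r_a2 = 47.850000
no profile shift: α' = α, a' = a
action lengths: √(r_a1²−r_b1²) = 18.434672, √(r_a2²−r_b2²) = 19.985183
base pitch p_b = π·m·cos α = 4.268305
CR = (18.434672 + 19.985183 − 88.450000·sin 20.44700°)/4.268305 = 1.761979
contact ratio ≈ 1.7620

1.7620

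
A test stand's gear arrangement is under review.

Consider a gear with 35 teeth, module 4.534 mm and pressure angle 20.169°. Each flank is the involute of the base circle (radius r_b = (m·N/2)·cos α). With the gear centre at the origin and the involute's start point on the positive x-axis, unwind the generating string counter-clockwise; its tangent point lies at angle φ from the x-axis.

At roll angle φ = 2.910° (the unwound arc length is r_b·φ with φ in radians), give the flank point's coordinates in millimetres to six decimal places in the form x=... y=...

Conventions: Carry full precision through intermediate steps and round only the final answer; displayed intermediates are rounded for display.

class = single-mesh tooth geometry [base-circle involute, m = 4.534, 35T]
pitch radius r_p = m·N/2 = 4.534·35/2 = 79.345000
base radius r_b = r_p·cos α = 79.345000·cos 20.169° = 74.479542
roll angle φ = 2.910° = 0.05078908 rad
x = r_b·(cos φ + φ·sin φ) = 74.575541
y = r_b·(sin φ − φ·cos φ) = 0.003252

x=74.575541 y=0.003252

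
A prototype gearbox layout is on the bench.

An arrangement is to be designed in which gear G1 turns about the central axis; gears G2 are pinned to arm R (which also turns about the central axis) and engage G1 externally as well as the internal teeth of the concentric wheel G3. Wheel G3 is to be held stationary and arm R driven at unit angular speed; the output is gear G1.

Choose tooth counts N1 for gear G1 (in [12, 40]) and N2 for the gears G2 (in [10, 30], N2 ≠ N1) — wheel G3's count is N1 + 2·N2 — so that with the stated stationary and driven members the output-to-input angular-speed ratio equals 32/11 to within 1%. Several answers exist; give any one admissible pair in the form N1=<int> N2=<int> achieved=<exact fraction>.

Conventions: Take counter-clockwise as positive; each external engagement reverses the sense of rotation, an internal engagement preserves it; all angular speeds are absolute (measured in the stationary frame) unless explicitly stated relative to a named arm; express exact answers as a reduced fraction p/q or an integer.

N1=22 N2=10 achieved=32/11

topology: planetary set — design target 32/11, arm = carrier (Willis)
Willis with ω_ring = 0: ω_sun/ω_arm = (N1+N3)/N1; set equal to 32/11  ⇒  N3/N1 = 32/11 − 1 = 21/11
N3 = N1 + 2·N2  ⇒  N2/N1 = (N3/N1 − 1)/2 = (21/11 − 1)/2 = 5/11
smallest multiple with N1 ≥ 12 and N2 ≥ 10: k = 2  ⇒  N1 = 2·11 = 22, N2 = 2·5 = 10 (N1 ≤ 40, N2 ≤ 30, N2 ≠ N1 ✓), N3 = 22 + 2·10 = 42
check: (N1+N3)/N1 with N1 = 22, N3 = 42 gives 32/11; |achieved − target| = 0 ≤ 8/275 ✓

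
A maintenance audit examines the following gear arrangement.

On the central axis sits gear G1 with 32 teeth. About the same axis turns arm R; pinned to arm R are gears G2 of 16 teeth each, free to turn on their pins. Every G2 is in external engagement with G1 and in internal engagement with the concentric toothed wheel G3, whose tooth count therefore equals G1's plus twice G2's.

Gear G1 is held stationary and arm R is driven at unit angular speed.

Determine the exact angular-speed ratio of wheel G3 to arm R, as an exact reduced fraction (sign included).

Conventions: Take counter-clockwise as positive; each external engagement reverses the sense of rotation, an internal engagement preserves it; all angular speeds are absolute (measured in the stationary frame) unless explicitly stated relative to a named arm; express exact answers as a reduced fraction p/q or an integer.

3/2

planetary set (32T centre, 16T on arm, 64T internal) — Willis relation
ring teeth: 32 + 2·16 = 64
32(ω_sun−ω_arm) = −64(ω_ring−ω_arm),  ω_sun = 0, ω_arm = 1
ω_ring = 1 − (32/64)(0−1) = 3/2
ω_out/ω_in = 3/2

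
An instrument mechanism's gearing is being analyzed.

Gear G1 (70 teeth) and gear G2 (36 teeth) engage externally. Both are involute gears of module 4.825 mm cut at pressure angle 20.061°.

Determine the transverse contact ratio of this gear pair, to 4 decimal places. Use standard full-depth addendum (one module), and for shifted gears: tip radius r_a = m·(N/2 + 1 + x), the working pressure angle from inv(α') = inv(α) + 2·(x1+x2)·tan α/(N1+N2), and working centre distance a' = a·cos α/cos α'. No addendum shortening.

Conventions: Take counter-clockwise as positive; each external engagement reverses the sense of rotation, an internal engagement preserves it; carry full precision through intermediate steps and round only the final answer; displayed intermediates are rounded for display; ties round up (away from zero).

topology: single-mesh involute geometry — m = 4.825, 70T/36T pair
base radii: r_b1 = 158.629009, r_b2 = 81.580633
tip radii: r_a1 = 173.700000, r_a2 = 91.675000
no profile shift: α' = α, a' = a
action lengths: √(r_a1²−r_b1²) = 70.770952, √(r_a2²−r_b2²) = 41.819923
base pitch p_b = π·m·cos α = 14.238507
CR = (70.770952 + 41.819923 − 255.725000·sin 20.06100°)/14.238507 = 1.746811
contact ratio ≈ 1.7468

1.7468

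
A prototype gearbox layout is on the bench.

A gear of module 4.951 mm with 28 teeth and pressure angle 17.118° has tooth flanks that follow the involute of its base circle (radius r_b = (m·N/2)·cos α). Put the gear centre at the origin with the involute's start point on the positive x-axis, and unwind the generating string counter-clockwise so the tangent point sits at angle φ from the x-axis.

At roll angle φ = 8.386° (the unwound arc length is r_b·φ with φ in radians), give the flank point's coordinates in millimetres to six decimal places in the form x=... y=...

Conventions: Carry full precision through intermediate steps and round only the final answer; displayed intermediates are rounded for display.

x=66.949176 y=0.069086

single-mesh involute tooth geometry (28T wheel at module 4.951)
pitch radius r_p = m·N/2 = 4.951·28/2 = 69.314000
base radius r_b = r_p·cos α = 69.314000·cos 17.118° = 66.243431
roll angle φ = 8.386° = 0.14636331 rad
x = r_b·(cos φ + φ·sin φ) = 66.949176
y = r_b·(sin φ − φ·cos φ) = 0.069086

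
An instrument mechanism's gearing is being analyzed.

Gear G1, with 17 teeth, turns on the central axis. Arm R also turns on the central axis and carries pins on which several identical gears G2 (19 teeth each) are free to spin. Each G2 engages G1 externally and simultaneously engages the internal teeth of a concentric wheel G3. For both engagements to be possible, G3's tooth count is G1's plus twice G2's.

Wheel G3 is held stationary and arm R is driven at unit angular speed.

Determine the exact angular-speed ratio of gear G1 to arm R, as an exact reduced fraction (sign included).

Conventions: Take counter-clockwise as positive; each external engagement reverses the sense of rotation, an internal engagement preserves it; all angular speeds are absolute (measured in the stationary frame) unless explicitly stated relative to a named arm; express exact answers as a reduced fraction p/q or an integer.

72/17

recognized (axles ride arm R): planetary set, 17/19/55 teeth
ring teeth: 17 + 2·19 = 55
17(ω_sun−ω_arm) = −55(ω_ring−ω_arm),  ω_ring = 0, ω_arm = 1
ω_sun = 1 − (55/17)(0−1) = 72/17
ω_out/ω_in = 72/17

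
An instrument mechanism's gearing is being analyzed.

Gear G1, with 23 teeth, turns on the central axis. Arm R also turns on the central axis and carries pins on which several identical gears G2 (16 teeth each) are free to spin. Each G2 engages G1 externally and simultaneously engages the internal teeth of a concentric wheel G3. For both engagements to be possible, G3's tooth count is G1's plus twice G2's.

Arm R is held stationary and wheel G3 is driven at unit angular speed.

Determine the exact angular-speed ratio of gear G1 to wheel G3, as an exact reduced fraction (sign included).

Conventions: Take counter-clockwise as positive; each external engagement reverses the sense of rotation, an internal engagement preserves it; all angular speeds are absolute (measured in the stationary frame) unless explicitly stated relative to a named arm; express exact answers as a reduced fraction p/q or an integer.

planetary set (23T centre, 16T on arm, 55T internal) — Willis relation
ring teeth: 23 + 2·16 = 55
23(ω_sun−ω_arm) = −55(ω_ring−ω_arm),  ω_arm = 0, ω_ring = 1
ω_sun = 0 − (55/23)(1−0) = -55/23
ω_out/ω_in = -55/23

-55/23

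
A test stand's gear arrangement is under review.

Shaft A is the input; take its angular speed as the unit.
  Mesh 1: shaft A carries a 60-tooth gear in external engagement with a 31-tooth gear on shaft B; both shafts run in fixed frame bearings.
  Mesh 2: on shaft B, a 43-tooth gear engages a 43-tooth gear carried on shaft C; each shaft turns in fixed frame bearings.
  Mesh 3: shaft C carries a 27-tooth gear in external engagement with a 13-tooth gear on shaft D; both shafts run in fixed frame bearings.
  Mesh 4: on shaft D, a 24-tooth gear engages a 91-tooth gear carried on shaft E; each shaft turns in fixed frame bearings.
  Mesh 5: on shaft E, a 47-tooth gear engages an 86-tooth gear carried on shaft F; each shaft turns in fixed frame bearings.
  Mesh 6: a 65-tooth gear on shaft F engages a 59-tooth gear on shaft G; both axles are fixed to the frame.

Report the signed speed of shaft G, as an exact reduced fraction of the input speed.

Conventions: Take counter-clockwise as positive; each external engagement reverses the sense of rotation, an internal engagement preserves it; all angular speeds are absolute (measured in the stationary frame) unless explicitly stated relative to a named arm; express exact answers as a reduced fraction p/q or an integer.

4568400/7156877

6-mesh fixed-axis compound train (all bearings frame-fixed)
mesh 1 [60T→31T]: |ω|/ω_in = 1×60/31 = 60/31, sense flips to −
mesh 2 [43T→43T]: |ω|/ω_in = (60/31)×43/43 = 60/31, sense flips to +
mesh 3 [27T→13T]: |ω|/ω_in = (60/31)×27/13 = 1620/403, sense flips to −
mesh 4 [24T→91T]: |ω|/ω_in = (1620/403)×24/91 = 38880/36673, sense flips to +
mesh 5 [47T→86T]: |ω|/ω_in = (38880/36673)×47/86 = 913680/1576939, sense flips to −
mesh 6 [65T→59T]: |ω|/ω_in = (913680/1576939)×65/59 = 4568400/7156877, sense flips to +
signed output speed (× input speed) = 4568400/7156877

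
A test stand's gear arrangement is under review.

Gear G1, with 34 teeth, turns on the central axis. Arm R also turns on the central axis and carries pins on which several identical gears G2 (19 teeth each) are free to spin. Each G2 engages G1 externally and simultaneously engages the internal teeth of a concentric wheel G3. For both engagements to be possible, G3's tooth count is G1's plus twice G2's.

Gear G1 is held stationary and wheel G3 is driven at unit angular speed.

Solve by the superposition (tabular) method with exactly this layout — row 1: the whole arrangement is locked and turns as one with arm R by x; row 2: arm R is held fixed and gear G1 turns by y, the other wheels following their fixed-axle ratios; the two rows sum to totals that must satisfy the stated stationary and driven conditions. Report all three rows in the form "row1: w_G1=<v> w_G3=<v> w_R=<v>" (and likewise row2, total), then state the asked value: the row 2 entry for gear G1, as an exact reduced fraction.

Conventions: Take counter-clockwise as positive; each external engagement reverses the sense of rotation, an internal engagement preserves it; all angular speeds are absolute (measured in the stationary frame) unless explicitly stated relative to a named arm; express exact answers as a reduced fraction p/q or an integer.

recognized (axles ride arm R): planetary set, 34/19/72 teeth
row 1 — lock + rotate with arm: ω_sun = ω_ring = ω_arm = x
superposition row 2 [arm held]: sun y, ring −(34/72)·y, arm 0
boundary: total ω_sun = x + y = 0 and total ω_ring = x − (34/72)·y = 1  ⇒  y = -36/53, x = 36/53
row 2 ring = −(34/72)·(-36/53) = 17/53
totals (row 1 + row 2): sun 36/53 + (-36/53) = 0, ring 36/53 + 17/53 = 1, arm 36/53 + 0 = 36/53
asked cell (row2, sun) = -36/53

row1: w_G1=36/53 w_G3=36/53 w_R=36/53
row2: w_G1=-36/53 w_G3=17/53 w_R=0
total: w_G1=0 w_G3=1 w_R=36/53
asked value: -36/53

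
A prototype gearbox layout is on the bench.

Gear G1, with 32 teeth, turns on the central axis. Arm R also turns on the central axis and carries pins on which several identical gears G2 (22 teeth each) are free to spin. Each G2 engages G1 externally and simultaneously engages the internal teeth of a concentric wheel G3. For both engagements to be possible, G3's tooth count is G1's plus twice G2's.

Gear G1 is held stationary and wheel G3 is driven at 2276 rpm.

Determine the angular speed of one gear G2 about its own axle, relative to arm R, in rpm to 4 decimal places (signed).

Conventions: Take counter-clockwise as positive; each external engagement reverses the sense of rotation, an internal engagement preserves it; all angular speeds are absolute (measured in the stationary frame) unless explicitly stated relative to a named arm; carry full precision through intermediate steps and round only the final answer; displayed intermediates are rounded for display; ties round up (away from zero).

+2329.6431 rpm

recognized (axles ride arm R): planetary set, 32/22/76 teeth
normalise by the input: solve with ω_ring = 1, then scale by 2276 rpm
ring teeth: 32 + 2·22 = 76
32(ω_sun−ω_arm) = −76(ω_ring−ω_arm),  ω_sun = 0, ω_ring = 1
32(0−ω_arm) = −76(1−ω_arm)  ⇒  108·ω_arm = 76  ⇒  ω_arm = 19/27
sun–planet mesh: 32·(0−19/27) = −22·(ω_p−ω_arm)  ⇒  ω_p−ω_arm = 304/297
scale: ω_p−ω_arm = 304/297 × 2276 rpm = +2329.6431 rpm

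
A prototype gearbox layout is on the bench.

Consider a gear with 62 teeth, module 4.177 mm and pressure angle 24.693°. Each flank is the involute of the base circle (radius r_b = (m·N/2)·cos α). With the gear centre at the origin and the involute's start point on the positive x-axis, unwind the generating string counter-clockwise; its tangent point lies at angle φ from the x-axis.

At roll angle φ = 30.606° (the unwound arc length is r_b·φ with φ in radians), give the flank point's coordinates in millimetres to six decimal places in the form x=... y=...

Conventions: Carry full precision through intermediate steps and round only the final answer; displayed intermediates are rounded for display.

single-mesh involute tooth geometry (62T wheel at module 4.177)
pitch radius r_p = m·N/2 = 4.177·62/2 = 129.487000
base radius r_b = r_p·cos α = 129.487000·cos 24.693° = 117.646608
roll angle φ = 30.606° = 0.53417547 rad
x = r_b·(cos φ + φ·sin φ) = 133.252937
y = r_b·(sin φ − φ·cos φ) = 5.808537

x=133.252937 y=5.808537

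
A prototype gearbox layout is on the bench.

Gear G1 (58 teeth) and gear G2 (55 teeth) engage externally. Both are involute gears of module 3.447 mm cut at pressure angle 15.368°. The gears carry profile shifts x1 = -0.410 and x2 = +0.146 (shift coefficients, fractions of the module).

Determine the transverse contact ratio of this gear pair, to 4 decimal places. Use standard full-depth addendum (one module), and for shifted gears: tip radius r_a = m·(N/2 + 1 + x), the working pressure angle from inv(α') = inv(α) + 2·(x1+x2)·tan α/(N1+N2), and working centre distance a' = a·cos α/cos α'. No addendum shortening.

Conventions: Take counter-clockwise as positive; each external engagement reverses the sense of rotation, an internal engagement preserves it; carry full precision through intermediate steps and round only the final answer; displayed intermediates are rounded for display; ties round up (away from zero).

recognized (one external pair, fixed centres): single-mesh tooth geometry, m = 3.447, N1 = 58, N2 = 55
base radii: r_b1 = 96.388680, r_b2 = 91.403058
tip radii: r_a1 = 101.996730, r_a2 = 98.742762
inv(α') = inv(15.368°) + 2·(-0.410+0.146)·tan α/(58+55) = 0.00533867  ⇒  α' = 14.32109°
a' = a·cos α / cos α' = 194.7555·cos 15.368°/cos 14.32109° = 193.814574
action lengths: √(r_a1²−r_b1²) = 33.354990, √(r_a2²−r_b2²) = 37.357917
base pitch p_b = π·m·cos α = 10.441861
CR = (33.354990 + 37.357917 − 193.814574·sin 14.32109°)/10.441861 = 2.180816
contact ratio ≈ 2.1808

2.1808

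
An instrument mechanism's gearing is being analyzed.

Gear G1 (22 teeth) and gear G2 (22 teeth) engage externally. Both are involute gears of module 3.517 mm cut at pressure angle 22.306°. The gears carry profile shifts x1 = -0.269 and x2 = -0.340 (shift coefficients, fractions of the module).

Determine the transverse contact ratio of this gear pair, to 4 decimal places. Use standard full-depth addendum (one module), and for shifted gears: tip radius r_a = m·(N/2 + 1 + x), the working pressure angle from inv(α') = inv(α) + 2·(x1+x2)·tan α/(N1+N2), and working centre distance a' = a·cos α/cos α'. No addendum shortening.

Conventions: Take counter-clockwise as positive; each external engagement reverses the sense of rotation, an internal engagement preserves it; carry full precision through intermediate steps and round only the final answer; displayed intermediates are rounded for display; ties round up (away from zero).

1.7798

class = single-mesh tooth geometry [involute pair 22T × 22T, m = 3.517]
base radii: r_b1 = 35.792051, r_b2 = 35.792051
tip radii: r_a1 = 41.257927, r_a2 = 41.008220
inv(α') = inv(22.306°) + 2·(-0.269-0.340)·tan α/(22+22) = 0.00958256  ⇒  α' = 17.33489°
a' = a·cos α / cos α' = 77.3740·cos 22.306°/cos 17.33489° = 74.990191
action lengths: √(r_a1²−r_b1²) = 20.521833, √(r_a2²−r_b2²) = 20.015074
base pitch p_b = π·m·cos α = 10.222186
CR = (20.521833 + 20.015074 − 74.990191·sin 17.33489°)/10.222186 = 1.779767
contact ratio ≈ 1.7798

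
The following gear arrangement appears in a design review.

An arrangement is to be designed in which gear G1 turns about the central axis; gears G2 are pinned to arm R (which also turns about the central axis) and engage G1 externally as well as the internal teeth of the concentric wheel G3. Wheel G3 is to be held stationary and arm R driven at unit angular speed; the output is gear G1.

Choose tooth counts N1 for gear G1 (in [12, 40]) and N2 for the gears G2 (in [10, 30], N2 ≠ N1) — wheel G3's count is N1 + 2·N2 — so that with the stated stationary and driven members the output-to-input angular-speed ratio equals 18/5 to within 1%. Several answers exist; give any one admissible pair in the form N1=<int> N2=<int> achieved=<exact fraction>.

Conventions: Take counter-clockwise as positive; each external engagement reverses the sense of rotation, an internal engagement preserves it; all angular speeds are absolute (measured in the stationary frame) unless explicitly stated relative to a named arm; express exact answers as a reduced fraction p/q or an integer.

N1=15 N2=12 achieved=18/5

topology: planetary set — design target 18/5, arm = carrier (Willis)
Willis with ω_ring = 0: ω_sun/ω_arm = (N1+N3)/N1; set equal to 18/5  ⇒  N3/N1 = 18/5 − 1 = 13/5
N3 = N1 + 2·N2  ⇒  N2/N1 = (N3/N1 − 1)/2 = (13/5 − 1)/2 = 4/5
smallest multiple with N1 ≥ 12 and N2 ≥ 10: k = 3  ⇒  N1 = 3·5 = 15, N2 = 3·4 = 12 (N1 ≤ 40, N2 ≤ 30, N2 ≠ N1 ✓), N3 = 15 + 2·12 = 39
check: (N1+N3)/N1 with N1 = 15, N3 = 39 gives 18/5; |achieved − target| = 0 ≤ 9/250 ✓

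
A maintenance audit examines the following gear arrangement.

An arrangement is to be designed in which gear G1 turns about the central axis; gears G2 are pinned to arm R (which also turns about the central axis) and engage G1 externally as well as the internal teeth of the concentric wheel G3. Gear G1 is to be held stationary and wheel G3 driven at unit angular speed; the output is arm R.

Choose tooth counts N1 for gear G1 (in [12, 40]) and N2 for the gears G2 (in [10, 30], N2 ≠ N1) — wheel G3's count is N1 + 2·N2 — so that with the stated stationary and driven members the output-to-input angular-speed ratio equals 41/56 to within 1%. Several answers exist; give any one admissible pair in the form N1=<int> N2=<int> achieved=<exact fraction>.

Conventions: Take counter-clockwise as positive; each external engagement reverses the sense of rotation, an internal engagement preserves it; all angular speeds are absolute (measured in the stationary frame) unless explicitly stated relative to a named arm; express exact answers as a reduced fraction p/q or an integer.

class = planetary set [ratio 41/56 wanted; Willis about the carrier]
Willis with ω_sun = 0: ω_arm/ω_ring = N3/(N1+N3); set equal to 41/56  ⇒  N3/N1 = (41/56)/(1 − 41/56) = 41/15
N3 = N1 + 2·N2  ⇒  N2/N1 = (N3/N1 − 1)/2 = (41/15 − 1)/2 = 13/15
smallest multiple with N1 ≥ 12 and N2 ≥ 10: k = 1  ⇒  N1 = 1·15 = 15, N2 = 1·13 = 13 (N1 ≤ 40, N2 ≤ 30, N2 ≠ N1 ✓), N3 = 15 + 2·13 = 41
check: N3/(N1+N3) with N1 = 15, N3 = 41 gives 41/56; |achieved − target| = 0 ≤ 41/5600 ✓

N1=15 N2=13 achieved=41/56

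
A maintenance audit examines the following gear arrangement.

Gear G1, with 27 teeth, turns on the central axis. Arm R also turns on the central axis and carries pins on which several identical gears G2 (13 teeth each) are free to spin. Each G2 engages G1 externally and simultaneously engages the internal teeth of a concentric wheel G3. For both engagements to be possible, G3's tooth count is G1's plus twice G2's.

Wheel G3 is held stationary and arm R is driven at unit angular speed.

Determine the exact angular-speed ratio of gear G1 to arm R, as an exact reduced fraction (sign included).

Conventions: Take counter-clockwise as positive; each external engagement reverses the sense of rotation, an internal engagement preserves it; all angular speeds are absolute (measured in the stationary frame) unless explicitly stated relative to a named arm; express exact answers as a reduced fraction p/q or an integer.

recognized (axles ride arm R): planetary set, 27/13/53 teeth
ring teeth: 27 + 2·13 = 53
27(ω_sun−ω_arm) = −53(ω_ring−ω_arm),  ω_ring = 0, ω_arm = 1
ω_sun = 1 − (53/27)(0−1) = 80/27
ω_out/ω_in = 80/27

80/27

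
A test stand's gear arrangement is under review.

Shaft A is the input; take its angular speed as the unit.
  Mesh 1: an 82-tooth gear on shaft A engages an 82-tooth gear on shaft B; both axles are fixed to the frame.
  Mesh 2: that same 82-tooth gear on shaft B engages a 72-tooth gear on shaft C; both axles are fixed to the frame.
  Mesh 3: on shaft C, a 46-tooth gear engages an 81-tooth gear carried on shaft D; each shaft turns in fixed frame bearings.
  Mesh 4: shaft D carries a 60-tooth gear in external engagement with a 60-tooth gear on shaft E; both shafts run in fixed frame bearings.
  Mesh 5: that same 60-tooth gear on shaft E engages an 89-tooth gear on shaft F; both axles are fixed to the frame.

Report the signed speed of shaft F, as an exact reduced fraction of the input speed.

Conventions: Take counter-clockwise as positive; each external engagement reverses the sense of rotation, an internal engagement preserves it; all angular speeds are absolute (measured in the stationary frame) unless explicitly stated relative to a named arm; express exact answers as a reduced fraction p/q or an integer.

5-mesh fixed-axis compound train (all bearings frame-fixed)
mesh 1 [82T→82T]: |ω|/ω_in = 1×82/82 = 1, sense flips to −
mesh 2 [82T→72T]: |ω|/ω_in = 1×82/72 = 41/36, sense flips to +
mesh 3 [46T→81T]: |ω|/ω_in = (41/36)×46/81 = 943/1458, sense flips to −
mesh 4 [60T→60T]: |ω|/ω_in = (943/1458)×60/60 = 943/1458, sense flips to +
mesh 5 [60T→89T]: |ω|/ω_in = (943/1458)×60/89 = 9430/21627, sense flips to −
signed output speed (× input speed) = -9430/21627

-9430/21627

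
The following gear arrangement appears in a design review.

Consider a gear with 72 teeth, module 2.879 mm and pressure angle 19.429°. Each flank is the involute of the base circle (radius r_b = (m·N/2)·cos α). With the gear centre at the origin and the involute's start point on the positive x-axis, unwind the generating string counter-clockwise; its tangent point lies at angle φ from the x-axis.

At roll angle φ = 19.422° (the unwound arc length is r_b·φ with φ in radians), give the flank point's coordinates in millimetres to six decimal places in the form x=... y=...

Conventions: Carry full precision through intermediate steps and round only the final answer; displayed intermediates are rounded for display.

x=103.197209 y=1.254513

single-mesh involute tooth geometry (72T wheel at module 2.879)
pitch radius r_p = m·N/2 = 2.879·72/2 = 103.644000
base radius r_b = r_p·cos α = 103.644000·cos 19.429° = 97.741932
roll angle φ = 19.422° = 0.33897785 rad
x = r_b·(cos φ + φ·sin φ) = 103.197209
y = r_b·(sin φ − φ·cos φ) = 1.254513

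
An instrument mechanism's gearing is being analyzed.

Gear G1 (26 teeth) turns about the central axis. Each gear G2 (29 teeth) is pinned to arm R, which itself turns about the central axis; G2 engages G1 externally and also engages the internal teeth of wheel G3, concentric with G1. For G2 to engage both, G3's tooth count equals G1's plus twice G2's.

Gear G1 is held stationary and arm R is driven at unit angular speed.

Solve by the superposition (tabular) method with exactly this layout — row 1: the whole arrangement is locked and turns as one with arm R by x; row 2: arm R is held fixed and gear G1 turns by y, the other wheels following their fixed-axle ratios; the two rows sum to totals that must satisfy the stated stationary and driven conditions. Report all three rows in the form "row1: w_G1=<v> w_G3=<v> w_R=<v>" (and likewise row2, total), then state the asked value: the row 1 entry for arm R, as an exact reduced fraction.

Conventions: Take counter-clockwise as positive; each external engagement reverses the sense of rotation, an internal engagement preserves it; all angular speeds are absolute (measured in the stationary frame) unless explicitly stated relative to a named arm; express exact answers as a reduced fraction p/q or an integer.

planetary set (26T centre, 29T on arm, 84T internal) — Willis relation
row 1: whole set turns with the arm by x
row 2 (arm held, sun turns y): ω_ring = −(26/84)·y, ω_arm = 0
boundary: total ω_sun = x + y = 0 and total ω_arm = x = 1  ⇒  y = -1, x = 1
row 2 ring = −(26/84)·(-1) = 13/42
totals (row 1 + row 2): sun 1 + (-1) = 0, ring 1 + 13/42 = 55/42, arm 1 + 0 = 1
asked cell (row1, arm) = 1

row1: w_G1=1 w_G3=1 w_R=1
row2: w_G1=-1 w_G3=13/42 w_R=0
total: w_G1=0 w_G3=55/42 w_R=1
asked value: 1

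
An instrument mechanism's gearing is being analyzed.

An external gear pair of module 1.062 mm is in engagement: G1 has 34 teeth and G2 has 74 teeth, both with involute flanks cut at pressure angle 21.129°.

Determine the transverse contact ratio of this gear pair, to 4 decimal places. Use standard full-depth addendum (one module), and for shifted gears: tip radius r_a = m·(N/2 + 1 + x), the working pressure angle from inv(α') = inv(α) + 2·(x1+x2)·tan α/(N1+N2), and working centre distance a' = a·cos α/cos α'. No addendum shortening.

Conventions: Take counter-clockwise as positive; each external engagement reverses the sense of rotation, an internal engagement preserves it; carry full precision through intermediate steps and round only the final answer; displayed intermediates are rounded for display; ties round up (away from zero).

topology: single-mesh involute geometry — m = 1.062, 34T/74T pair
base radii: r_b1 = 16.840251, r_b2 = 36.652312
tip radii: r_a1 = 19.116000, r_a2 = 40.356000
no profile shift: α' = α, a' = a
action lengths: √(r_a1²−r_b1²) = 9.045849, √(r_a2²−r_b2²) = 16.888303
base pitch p_b = π·m·cos α = 3.112071
CR = (9.045849 + 16.888303 − 57.348000·sin 21.12900°)/3.112071 = 1.690828
contact ratio ≈ 1.6908

1.6908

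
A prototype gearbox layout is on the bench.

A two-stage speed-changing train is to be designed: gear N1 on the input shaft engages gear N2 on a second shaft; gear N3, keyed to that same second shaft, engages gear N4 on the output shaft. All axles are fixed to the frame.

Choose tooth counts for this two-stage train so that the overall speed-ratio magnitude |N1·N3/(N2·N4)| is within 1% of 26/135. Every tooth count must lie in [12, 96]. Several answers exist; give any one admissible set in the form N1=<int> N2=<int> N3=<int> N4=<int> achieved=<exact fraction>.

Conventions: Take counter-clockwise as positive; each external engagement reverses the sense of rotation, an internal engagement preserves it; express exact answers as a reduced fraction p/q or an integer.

N1=12 N2=15 N3=13 N4=54 achieved=26/135

design class (target 26/135): fixed-axis compound train
target = 26/135 in lowest terms: an exact hit needs N1·N3 = k·26 and N2·N4 = k·135 for one integer k, every count in [12, 96]; additionally prefer no 1:1 stage (N1 ≠ N2, N3 ≠ N4)
k = 1…5: no 1:1-free in-range split of k·26 and k·135 into factor pairs; take k = 6
k = 6: N1·N3 = 156 = 12·13, N2·N4 = 810 = 15·54
achieved = 12·13/(15·54) = 26/135; |achieved − target| = 0 ≤ 13/6750 ✓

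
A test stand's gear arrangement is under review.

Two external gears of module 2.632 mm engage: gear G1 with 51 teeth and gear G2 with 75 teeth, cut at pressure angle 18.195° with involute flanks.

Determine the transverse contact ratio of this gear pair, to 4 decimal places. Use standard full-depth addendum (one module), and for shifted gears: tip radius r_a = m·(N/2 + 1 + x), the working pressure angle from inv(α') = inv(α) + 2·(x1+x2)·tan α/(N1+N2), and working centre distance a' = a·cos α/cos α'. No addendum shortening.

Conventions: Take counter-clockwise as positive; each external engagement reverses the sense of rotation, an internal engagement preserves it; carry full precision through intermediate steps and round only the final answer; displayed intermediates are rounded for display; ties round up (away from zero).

1.8994

topology: single-mesh involute geometry — m = 2.632, 51T/75T pair
base radii: r_b1 = 63.760153, r_b2 = 93.764931
tip radii: r_a1 = 69.748000, r_a2 = 101.332000
no profile shift: α' = α, a' = a
action lengths: √(r_a1²−r_b1²) = 28.274129, √(r_a2²−r_b2²) = 38.422804
base pitch p_b = π·m·cos α = 7.855233
CR = (28.274129 + 38.422804 − 165.816000·sin 18.19500°)/7.855233 = 1.899441
contact ratio ≈ 1.8994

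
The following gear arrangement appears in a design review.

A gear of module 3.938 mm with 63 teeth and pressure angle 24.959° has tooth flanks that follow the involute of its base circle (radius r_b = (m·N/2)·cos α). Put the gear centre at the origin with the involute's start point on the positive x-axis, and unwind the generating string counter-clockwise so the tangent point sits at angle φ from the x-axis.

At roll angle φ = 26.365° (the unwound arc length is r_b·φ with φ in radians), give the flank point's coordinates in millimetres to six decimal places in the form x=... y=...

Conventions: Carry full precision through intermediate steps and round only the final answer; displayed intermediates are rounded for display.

x=123.745918 y=3.575831

recognized (one wheel, involute flank): single-mesh tooth geometry, m = 3.938, N = 63
pitch radius r_p = m·N/2 = 3.938·63/2 = 124.047000
base radius r_b = r_p·cos α = 124.047000·cos 24.959° = 112.462247
roll angle φ = 26.365° = 0.46015606 rad
x = r_b·(cos φ + φ·sin φ) = 123.745918
y = r_b·(sin φ − φ·cos φ) = 3.575831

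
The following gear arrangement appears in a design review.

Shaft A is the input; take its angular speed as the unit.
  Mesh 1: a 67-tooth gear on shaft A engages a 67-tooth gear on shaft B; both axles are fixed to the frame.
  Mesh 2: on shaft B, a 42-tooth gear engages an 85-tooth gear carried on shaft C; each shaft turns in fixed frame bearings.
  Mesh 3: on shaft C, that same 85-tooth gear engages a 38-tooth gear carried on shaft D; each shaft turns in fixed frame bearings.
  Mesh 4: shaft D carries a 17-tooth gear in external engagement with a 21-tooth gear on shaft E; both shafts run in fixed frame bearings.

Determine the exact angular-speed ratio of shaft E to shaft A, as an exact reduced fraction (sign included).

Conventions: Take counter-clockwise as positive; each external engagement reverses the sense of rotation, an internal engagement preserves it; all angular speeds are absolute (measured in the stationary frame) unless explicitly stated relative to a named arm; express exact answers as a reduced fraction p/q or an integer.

17/19

class = fixed-axis compound train [4 meshes; 4 ratios multiply, 4 sense flips]
mesh 1 [67T→67T]: running ratio 1, sense −
mesh 2 [42T→85T]: running ratio 42/85, sense +
mesh 3 [85T→38T]: running ratio 21/19, sense −
mesh 4 [17T→21T]: running ratio 17/19, sense +
ω_out/ω_in = 17/19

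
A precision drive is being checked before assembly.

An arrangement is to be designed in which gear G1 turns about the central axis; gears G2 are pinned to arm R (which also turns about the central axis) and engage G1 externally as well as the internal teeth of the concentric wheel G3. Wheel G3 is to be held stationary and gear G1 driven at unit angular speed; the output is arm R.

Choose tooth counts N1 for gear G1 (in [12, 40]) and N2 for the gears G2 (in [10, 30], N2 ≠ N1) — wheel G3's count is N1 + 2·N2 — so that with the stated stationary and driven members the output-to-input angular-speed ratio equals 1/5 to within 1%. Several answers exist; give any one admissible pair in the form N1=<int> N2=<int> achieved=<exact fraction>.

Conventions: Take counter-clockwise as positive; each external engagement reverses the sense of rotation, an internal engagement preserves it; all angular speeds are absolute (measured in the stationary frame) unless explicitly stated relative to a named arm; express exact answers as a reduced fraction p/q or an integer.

class = planetary set [ratio 1/5 wanted; Willis about the carrier]
Willis with ω_ring = 0: ω_arm/ω_sun = N1/(N1+N3); set equal to 1/5  ⇒  N3/N1 = 1/(1/5) − 1 = 4
N3 = N1 + 2·N2  ⇒  N2/N1 = (N3/N1 − 1)/2 = (4 − 1)/2 = 3/2
smallest multiple with N1 ≥ 12 and N2 ≥ 10: k = 6  ⇒  N1 = 6·2 = 12, N2 = 6·3 = 18 (N1 ≤ 40, N2 ≤ 30, N2 ≠ N1 ✓), N3 = 12 + 2·18 = 48
check: N1/(N1+N3) with N1 = 12, N3 = 48 gives 1/5; |achieved − target| = 0 ≤ 1/500 ✓

N1=12 N2=18 achieved=1/5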